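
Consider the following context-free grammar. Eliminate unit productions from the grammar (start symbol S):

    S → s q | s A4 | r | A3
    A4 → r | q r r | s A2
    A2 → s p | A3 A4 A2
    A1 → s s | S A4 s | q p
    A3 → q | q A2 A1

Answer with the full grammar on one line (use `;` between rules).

Unit pairs: S ⇒* {A3}.
Replace each nonterminal's rules with the union of the non-unit rules of every nonterminal it unit-derives.

S → s q | s A4 | r | q | q A2 A1; A4 → r | q r r | s A2; A2 → s p | A3 A4 A2; A1 → s s | S A4 s | q p; A3 → q | q A2 A1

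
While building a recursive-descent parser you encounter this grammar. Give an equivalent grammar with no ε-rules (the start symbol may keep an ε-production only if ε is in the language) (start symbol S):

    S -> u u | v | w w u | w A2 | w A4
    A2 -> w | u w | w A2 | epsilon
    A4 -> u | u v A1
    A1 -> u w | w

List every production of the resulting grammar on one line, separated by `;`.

S -> u u | v | w w u | w A2 | w | w A4; A2 -> w | u w | w A2; A4 -> u | u v A1; A1 -> u w | w

Nullable set = {A2}.
ε ∉ L(G), so no ε-production is kept.
Add the nullable-subset variants: S → w A2 gives w A2 | w.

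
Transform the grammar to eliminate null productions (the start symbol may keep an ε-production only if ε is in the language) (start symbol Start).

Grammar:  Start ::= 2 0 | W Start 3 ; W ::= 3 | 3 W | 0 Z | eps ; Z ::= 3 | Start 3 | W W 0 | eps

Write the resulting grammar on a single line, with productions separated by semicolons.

Start ::= 2 0 | W Start 3 | Start 3; W ::= 3 | 3 W | 0 Z | 0; Z ::= 3 | Start 3 | W W 0 | W 0 | 0

Nullable set = {W, Z}.
ε ∉ L(G), so no ε-production is kept.
For each production, add variants omitting each subset of nullable occurrences: Start → W Start 3 gives W Start 3 | Start 3. W → 0 Z gives 0 Z | 0. Z → W W 0 gives W W 0 | W 0 | 0.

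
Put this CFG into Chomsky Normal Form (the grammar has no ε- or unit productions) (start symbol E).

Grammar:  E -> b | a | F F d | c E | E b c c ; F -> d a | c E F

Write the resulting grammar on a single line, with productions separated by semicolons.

E -> b | a | F Y1 | X2 E | E Y2; F -> X1 X4 | X2 Y4; X1 -> d; X2 -> c; X3 -> b; X4 -> a; Y1 -> F X1; Y2 -> X3 Y3; Y3 -> X2 X2; Y4 -> E F

Introduce a nonterminal for each terminal appearing in a rule of length ≥ 2: X1 → d, X2 → c, X3 → b, X4 → a.
Binarize each right-hand side of length ≥ 3 by chaining fresh nonterminals (Y1, Y2, …): affected rules were E → F F X1; E → E X3 X2 X2; F → X2 E F.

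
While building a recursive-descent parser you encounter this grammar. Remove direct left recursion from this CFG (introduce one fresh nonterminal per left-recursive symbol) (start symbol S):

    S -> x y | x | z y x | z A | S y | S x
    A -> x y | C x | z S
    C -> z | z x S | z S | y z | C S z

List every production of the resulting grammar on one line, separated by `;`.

Directly left-recursive nonterminals: S, C.
For S: α = {y, x}, β = {x y, x, z y x, z A}. Rewrite as S → β S' and S' → α S' | ε.
For C: α = {S z}, β = {z, z x S, z S, y z}. Rewrite as C → β C' and C' → α C' | ε.

S -> x y S' | x S' | z y x S' | z A S'; A -> x y | C x | z S; C -> z C' | z x S C' | z S C' | y z C'; S' -> y S' | x S' | ε; C' -> S z C' | ε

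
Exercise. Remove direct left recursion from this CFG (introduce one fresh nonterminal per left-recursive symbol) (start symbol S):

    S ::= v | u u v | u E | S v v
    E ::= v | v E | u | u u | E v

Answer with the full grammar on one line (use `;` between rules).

S ::= v S' | u u v S' | u E S'; E ::= v E' | v E E' | u E' | u u E'; S' ::= v v S' | ε; E' ::= v E' | ε

Directly left-recursive nonterminals: S, E.
For S: α = {v v}, β = {v, u u v, u E}. Rewrite as S → β S' and S' → α S' | ε.
For E: α = {v}, β = {v, v E, u, u u}. Rewrite as E → β E' and E' → α E' | ε.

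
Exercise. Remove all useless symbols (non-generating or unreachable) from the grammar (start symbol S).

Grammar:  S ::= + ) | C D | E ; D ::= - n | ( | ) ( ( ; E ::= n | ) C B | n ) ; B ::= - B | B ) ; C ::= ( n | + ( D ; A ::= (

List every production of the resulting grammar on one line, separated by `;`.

Generating nonterminals: {A, C, D, E, S}.
Reachable from S after that: {C, D, E, S}.
Removed useless symbols: {A, B} and every production mentioning them.

S ::= + ) | C D | E; D ::= - n | ( | ) ( (; E ::= n | n ); C ::= ( n | + ( D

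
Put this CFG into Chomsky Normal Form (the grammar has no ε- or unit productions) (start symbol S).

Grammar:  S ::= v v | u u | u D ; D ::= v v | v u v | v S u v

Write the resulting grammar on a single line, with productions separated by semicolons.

Introduce a nonterminal for each terminal appearing in a rule of length ≥ 2: X1 → v, X2 → u.
Binarize each right-hand side of length ≥ 3 by chaining fresh nonterminals (Y1, Y2, …): affected rules were D → X1 X2 X1; D → X1 S X2 X1.

S ::= X1 X1 | X2 X2 | X2 D; D ::= X1 X1 | X1 Y1 | X1 Y2; X1 ::= v; X2 ::= u; Y1 ::= X2 X1; Y2 ::= S Y3; Y3 ::= X2 X1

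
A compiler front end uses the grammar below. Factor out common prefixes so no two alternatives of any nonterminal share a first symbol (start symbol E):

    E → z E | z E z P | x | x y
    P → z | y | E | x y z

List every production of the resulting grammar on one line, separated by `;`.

E → z E E' | x E''; P → z | y | E | x y z; E' → ε | z P; E'' → ε | y

E has alternatives sharing prefix 'z E': factor to E → z E E' with E' → ε | z P.
E has alternatives sharing prefix 'x': factor to E → x E'' with E'' → ε | y.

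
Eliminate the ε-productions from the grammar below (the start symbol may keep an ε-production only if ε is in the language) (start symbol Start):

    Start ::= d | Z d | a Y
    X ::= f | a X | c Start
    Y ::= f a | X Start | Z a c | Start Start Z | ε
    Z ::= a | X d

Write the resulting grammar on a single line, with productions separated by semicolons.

Nullable set = {Y}.
ε ∉ L(G), so no ε-production is kept.
Add the nullable-subset variants: Start → a Y gives a Y | a.

Start ::= d | Z d | a Y | a; X ::= f | a X | c Start; Y ::= f a | X Start | Z a c | Start Start Z; Z ::= a | X d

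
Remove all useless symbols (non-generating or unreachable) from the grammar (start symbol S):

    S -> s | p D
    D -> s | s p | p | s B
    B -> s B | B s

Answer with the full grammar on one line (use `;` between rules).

Generating nonterminals: {D, S}.
Reachable from S after that: {D, S}.
Removed useless symbols: {B} and every production mentioning them.

S -> s | p D; D -> s | s p | p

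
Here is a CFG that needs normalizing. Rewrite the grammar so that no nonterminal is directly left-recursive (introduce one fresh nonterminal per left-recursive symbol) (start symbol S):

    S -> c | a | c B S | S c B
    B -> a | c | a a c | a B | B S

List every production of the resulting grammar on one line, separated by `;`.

S -> c S' | a S' | c B S S'; B -> a B' | c B' | a a c B' | a B B'; S' -> c B S' | ε; B' -> S B' | ε

S, B are directly left-recursive.
For S: α = {c B}, β = {c, a, c B S}. Rewrite as S → β S' and S' → α S' | ε.
For B: α = {S}, β = {a, c, a a c, a B}. Rewrite as B → β B' and B' → α B' | ε.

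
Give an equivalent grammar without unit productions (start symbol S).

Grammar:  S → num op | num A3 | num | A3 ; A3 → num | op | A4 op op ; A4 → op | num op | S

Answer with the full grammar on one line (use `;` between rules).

Unit pairs: A4 ⇒* {A3, S}; S ⇒* {A3}.
For every A with A ⇒* B via unit rules, add B's non-unit alternatives to A; then delete every rule of the form X → Y.

S → num op | num A3 | num | op | A4 op op; A3 → num | op | A4 op op; A4 → op | num op | num A3 | num | A4 op op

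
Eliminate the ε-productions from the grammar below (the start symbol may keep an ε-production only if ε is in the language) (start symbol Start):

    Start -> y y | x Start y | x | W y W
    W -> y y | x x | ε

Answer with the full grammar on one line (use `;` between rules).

The nullable symbols are {W}.
ε ∉ L(G), so no ε-production is kept.
Add the nullable-subset variants: Start → W y W gives W y W | W y | y W | y.

Start -> y y | x Start y | x | W y W | W y | y W | y; W -> y y | x x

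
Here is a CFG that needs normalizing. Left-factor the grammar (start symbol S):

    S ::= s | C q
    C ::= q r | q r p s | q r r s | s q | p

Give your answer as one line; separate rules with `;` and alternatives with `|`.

S ::= s | C q; C ::= s q | p | q r C'; C' ::= ε | p s | r s

C has alternatives sharing prefix 'q r': factor to C → q r C' with C' → ε | p s | r s.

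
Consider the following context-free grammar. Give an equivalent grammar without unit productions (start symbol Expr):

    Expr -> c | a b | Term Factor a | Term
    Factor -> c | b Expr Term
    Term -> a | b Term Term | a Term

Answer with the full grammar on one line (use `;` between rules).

Expr -> a | b Term Term | a Term | c | a b | Term Factor a; Factor -> c | b Expr Term; Term -> a | b Term Term | a Term

Unit pairs: Expr ⇒* {Term}.
For every A with A ⇒* B via unit rules, add B's non-unit alternatives to A; then delete every rule of the form X → Y.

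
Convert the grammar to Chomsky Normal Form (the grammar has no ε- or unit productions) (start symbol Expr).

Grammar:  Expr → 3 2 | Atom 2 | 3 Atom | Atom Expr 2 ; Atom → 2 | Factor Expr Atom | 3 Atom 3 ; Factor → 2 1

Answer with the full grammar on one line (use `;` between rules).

Introduce a nonterminal for each terminal appearing in a rule of length ≥ 2: X1 → 3, X2 → 2, X3 → 1.
Binarize each right-hand side of length ≥ 3 by chaining fresh nonterminals (Y1, Y2, …): affected rules were Expr → Atom Expr X2; Atom → Factor Expr Atom; Atom → X1 Atom X1.

Expr → X1 X2 | Atom X2 | X1 Atom | Atom Y1; Atom → 2 | Factor Y2 | X1 Y3; Factor → X2 X3; X1 → 3; X2 → 2; X3 → 1; Y1 → Expr X2; Y2 → Expr Atom; Y3 → Atom X1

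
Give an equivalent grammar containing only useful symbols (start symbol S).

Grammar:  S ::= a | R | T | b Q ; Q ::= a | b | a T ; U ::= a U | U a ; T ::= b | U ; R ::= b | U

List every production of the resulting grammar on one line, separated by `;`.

S ::= a | R | T | b Q; Q ::= a | b | a T; T ::= b; R ::= b

Generating nonterminals: {Q, R, S, T}.
Reachable from S after that: {Q, R, S, T}.
Removed useless symbols: {U} and every production mentioning them.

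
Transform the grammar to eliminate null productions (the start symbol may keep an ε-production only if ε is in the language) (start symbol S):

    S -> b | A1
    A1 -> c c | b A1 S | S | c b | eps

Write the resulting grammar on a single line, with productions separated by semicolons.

Nullable set = {A1, S}.
ε ∈ L(G) since S is nullable, so keep S → ε.
For each production, add variants omitting each subset of nullable occurrences: A1 → b A1 S gives b A1 S | b A1 | b S | b.

S -> b | A1 | eps; A1 -> c c | b A1 S | b A1 | b S | b | S | c b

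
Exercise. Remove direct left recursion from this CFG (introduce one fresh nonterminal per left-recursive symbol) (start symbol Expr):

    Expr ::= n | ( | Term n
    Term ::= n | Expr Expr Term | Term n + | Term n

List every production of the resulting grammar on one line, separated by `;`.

Expr ::= n | ( | Term n; Term ::= n Term1 | Expr Expr Term Term1; Term1 ::= n + Term1 | n Term1 | ε

Directly left-recursive nonterminal: Term.
For Term: α = {n +, n}, β = {n, Expr Expr Term}. Rewrite as Term → β Term1 and Term1 → α Term1 | ε.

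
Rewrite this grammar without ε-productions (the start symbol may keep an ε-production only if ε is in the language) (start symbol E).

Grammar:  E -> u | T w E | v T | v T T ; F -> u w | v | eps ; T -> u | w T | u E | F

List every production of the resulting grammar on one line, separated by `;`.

E -> u | T w E | w E | v T | v | v T T; F -> u w | v; T -> u | w T | w | u E | F

Nullable nonterminals: {F, T}.
ε ∉ L(G), so no ε-production is kept.
Expand every rule over subsets of its nullable positions: E → T w E gives T w E | w E. E → v T gives v T | v. T → w T gives w T | w.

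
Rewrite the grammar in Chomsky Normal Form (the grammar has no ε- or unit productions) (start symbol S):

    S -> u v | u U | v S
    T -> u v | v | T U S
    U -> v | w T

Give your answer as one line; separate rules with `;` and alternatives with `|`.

Introduce a nonterminal for each terminal appearing in a rule of length ≥ 2: X1 → u, X2 → v, X3 → w.
Binarize each right-hand side of length ≥ 3 by chaining fresh nonterminals (Y1, Y2, …): affected rules were T → T U S.

S -> X1 X2 | X1 U | X2 S; T -> X1 X2 | v | T Y1; U -> v | X3 T; X1 -> u; X2 -> v; X3 -> w; Y1 -> U S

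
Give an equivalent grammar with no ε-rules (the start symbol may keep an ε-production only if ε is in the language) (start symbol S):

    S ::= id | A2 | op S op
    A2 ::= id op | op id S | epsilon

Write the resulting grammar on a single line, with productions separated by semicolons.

S ::= id | A2 | op S op | op op | ε; A2 ::= id op | op id S | op id

Nullable nonterminals: {A2, S}.
ε ∈ L(G) since S is nullable, so keep S → ε.
Expand every rule over subsets of its nullable positions: S → op S op gives op S op | op op. A2 → op id S gives op id S | op id.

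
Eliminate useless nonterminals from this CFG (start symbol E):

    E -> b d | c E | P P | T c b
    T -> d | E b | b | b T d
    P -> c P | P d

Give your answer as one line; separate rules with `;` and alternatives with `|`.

E -> b d | c E | T c b; T -> d | E b | b | b T d

Generating nonterminals: {E, T}.
Reachable from E after that: {E, T}.
Removed useless symbols: {P} and every production mentioning them.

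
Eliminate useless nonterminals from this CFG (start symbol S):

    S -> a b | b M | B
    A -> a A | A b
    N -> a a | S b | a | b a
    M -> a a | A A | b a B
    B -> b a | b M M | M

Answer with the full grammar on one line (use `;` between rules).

S -> a b | b M | B; M -> a a | b a B; B -> b a | b M M | M

Generating nonterminals: {B, M, N, S}.
Reachable from S after that: {B, M, S}.
Removed useless symbols: {A, N} and every production mentioning them.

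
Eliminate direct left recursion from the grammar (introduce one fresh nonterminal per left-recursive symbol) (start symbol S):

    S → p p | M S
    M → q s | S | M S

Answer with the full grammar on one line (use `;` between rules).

Directly left-recursive nonterminal: M.
For M: α = {S}, β = {q s, S}. Rewrite as M → β M' and M' → α M' | ε.

S → p p | M S; M → q s M' | S M'; M' → S M' | ε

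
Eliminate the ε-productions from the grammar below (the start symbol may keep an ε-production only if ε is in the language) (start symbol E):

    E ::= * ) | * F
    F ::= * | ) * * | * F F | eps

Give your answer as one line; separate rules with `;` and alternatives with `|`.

The nullable symbols are {F}.
ε ∉ L(G), so no ε-production is kept.
Expand every rule over subsets of its nullable positions: E → * F gives * F | *. F → * F F gives * F F | * F.

E ::= * ) | * F | *; F ::= * | ) * * | * F F | * F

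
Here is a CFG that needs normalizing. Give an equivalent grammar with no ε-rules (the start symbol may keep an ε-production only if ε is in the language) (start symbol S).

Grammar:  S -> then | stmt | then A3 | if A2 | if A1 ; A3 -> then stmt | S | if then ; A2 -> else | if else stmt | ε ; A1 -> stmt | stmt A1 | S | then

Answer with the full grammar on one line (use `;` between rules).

The nullable symbols are {A2}.
ε ∉ L(G), so no ε-production is kept.
For each production, add variants omitting each subset of nullable occurrences: S → if A2 gives if A2 | if.

S -> then | stmt | then A3 | if A2 | if | if A1; A3 -> then stmt | S | if then; A2 -> else | if else stmt; A1 -> stmt | stmt A1 | S | then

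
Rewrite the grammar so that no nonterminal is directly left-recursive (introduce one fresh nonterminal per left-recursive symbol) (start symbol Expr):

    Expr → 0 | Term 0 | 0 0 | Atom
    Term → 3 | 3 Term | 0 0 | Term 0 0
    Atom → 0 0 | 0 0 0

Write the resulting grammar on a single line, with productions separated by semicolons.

Expr → 0 | Term 0 | 0 0 | Atom; Term → 3 Term1 | 3 Term Term1 | 0 0 Term1; Atom → 0 0 | 0 0 0; Term1 → 0 0 Term1 | ε

Left recursion appears on Term.
For Term: α = {0 0}, β = {3, 3 Term, 0 0}. Rewrite as Term → β Term1 and Term1 → α Term1 | ε.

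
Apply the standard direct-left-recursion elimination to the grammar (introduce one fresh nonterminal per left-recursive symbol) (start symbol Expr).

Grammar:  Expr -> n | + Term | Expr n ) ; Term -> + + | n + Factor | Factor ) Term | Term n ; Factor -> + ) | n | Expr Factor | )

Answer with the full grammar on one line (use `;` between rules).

Directly left-recursive nonterminals: Expr, Term.
For Expr: α = {n )}, β = {n, + Term}. Rewrite as Expr → β Expr1 and Expr1 → α Expr1 | ε.
For Term: α = {n}, β = {+ +, n + Factor, Factor ) Term}. Rewrite as Term → β Term1 and Term1 → α Term1 | ε.

Expr -> n Expr1 | + Term Expr1; Term -> + + Term1 | n + Factor Term1 | Factor ) Term Term1; Factor -> + ) | n | Expr Factor | ); Expr1 -> n ) Expr1 | ε; Term1 -> n Term1 | ε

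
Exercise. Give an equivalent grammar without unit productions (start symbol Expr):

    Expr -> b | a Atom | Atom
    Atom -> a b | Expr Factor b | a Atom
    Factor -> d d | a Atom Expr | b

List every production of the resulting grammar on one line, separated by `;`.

Unit pairs: Expr ⇒* {Atom}.
For each unit pair (A, B), copy every non-unit production of B to A, then drop all unit productions.

Expr -> a b | Expr Factor b | a Atom | b; Atom -> a b | Expr Factor b | a Atom; Factor -> d d | a Atom Expr | b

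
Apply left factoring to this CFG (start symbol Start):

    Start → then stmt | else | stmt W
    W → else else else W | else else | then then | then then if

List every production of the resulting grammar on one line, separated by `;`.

W has alternatives sharing prefix 'else else': factor to W → else else W1 with W1 → else W | ε.
W has alternatives sharing prefix 'then then': factor to W → then then W2 with W2 → ε | if.

Start → then stmt | else | stmt W; W → else else W1 | then then W2; W1 → else W | ε; W2 → ε | if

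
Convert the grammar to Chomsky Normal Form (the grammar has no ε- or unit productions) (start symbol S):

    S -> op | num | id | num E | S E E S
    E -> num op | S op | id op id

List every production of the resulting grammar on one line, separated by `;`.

Introduce a nonterminal for each terminal appearing in a rule of length ≥ 2: X1 → num, X2 → op, X3 → id.
Binarize each right-hand side of length ≥ 3 by chaining fresh nonterminals (Y1, Y2, …): affected rules were S → S E E S; E → X3 X2 X3.

S -> op | num | id | X1 E | S Y1; E -> X1 X2 | S X2 | X3 Y3; X1 -> num; X2 -> op; X3 -> id; Y1 -> E Y2; Y2 -> E S; Y3 -> X2 X3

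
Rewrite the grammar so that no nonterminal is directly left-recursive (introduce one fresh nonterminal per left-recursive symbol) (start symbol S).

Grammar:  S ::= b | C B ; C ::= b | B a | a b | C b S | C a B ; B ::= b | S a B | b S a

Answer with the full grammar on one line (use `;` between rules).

S ::= b | C B; C ::= b C' | B a C' | a b C'; B ::= b | S a B | b S a; C' ::= b S C' | a B C' | ε

Directly left-recursive nonterminal: C.
For C: α = {b S, a B}, β = {b, B a, a b}. Rewrite as C → β C' and C' → α C' | ε.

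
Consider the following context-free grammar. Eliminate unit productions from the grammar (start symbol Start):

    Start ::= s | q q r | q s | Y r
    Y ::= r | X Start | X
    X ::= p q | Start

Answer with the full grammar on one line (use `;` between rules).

Start ::= s | q q r | q s | Y r; Y ::= s | q q r | q s | Y r | p q | r | X Start; X ::= s | q q r | q s | Y r | p q

Unit pairs: X ⇒* {Start}; Y ⇒* {Start, X}.
Replace each nonterminal's rules with the union of the non-unit rules of every nonterminal it unit-derives.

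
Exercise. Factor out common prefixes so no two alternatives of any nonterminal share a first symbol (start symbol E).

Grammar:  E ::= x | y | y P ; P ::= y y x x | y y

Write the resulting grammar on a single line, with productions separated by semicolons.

E has alternatives sharing prefix 'y': factor to E → y E' with E' → ε | P.
P has alternatives sharing prefix 'y y': factor to P → y y P' with P' → x x | ε.

E ::= x | y E'; P ::= y y P'; E' ::= ε | P; P' ::= x x | ε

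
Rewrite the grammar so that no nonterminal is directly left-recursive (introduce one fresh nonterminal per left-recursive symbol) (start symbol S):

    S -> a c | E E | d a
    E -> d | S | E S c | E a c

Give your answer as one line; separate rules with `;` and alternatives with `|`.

Left recursion appears on E.
For E: α = {S c, a c}, β = {d, S}. Rewrite as E → β E' and E' → α E' | ε.

S -> a c | E E | d a; E -> d E' | S E'; E' -> S c E' | a c E' | epsilon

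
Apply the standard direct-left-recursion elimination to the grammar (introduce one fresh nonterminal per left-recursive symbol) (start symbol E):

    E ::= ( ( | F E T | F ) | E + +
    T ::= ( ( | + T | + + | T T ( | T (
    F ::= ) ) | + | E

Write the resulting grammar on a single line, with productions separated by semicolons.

Left recursion appears on E, T.
For E: α = {+ +}, β = {( (, F E T, F )}. Rewrite as E → β E' and E' → α E' | ε.
For T: α = {T (, (}, β = {( (, + T, + +}. Rewrite as T → β T' and T' → α T' | ε.

E ::= ( ( E' | F E T E' | F ) E'; T ::= ( ( T' | + T T' | + + T'; F ::= ) ) | + | E; E' ::= + + E' | ε; T' ::= T ( T' | ( T' | ε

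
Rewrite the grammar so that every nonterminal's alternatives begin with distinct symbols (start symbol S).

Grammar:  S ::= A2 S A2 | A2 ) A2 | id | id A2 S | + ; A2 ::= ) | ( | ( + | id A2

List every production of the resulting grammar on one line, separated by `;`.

S ::= + | A2 S' | id S''; A2 ::= ) | id A2 | ( A2'; S' ::= S A2 | ) A2; S'' ::= ε | A2 S; A2' ::= ε | +

S has alternatives sharing prefix 'A2': factor to S → A2 S' with S' → S A2 | ) A2.
S has alternatives sharing prefix 'id': factor to S → id S'' with S'' → ε | A2 S.
A2 has alternatives sharing prefix '(': factor to A2 → ( A2' with A2' → ε | +.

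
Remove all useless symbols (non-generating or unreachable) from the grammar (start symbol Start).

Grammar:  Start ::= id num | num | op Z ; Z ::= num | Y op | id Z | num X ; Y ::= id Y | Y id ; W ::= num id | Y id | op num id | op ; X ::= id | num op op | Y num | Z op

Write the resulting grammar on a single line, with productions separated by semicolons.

Generating nonterminals: {Start, W, X, Z}.
Reachable from Start after that: {Start, X, Z}.
Removed useless symbols: {W, Y} and every production mentioning them.

Start ::= id num | num | op Z; Z ::= num | id Z | num X; X ::= id | num op op | Z op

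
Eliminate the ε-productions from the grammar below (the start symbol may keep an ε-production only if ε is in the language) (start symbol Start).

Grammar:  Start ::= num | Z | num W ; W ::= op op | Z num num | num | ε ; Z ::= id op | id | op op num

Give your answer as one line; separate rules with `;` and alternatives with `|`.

The nullable symbols are {W}.
ε ∉ L(G), so no ε-production is kept.

Start ::= num | Z | num W; W ::= op op | Z num num | num; Z ::= id op | id | op op num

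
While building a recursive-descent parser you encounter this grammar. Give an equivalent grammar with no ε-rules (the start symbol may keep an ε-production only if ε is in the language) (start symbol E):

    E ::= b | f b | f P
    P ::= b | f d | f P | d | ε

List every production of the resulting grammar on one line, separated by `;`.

The nullable symbols are {P}.
ε ∉ L(G), so no ε-production is kept.
For each production, add variants omitting each subset of nullable occurrences: E → f P gives f P | f. P → f P gives f P | f.

E ::= b | f b | f P | f; P ::= b | f d | f P | f | d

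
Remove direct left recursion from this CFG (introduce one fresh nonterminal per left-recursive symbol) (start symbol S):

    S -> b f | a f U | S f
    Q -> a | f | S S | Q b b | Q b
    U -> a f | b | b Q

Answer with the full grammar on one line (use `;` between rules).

S -> b f S' | a f U S'; Q -> a Q' | f Q' | S S Q'; U -> a f | b | b Q; S' -> f S' | epsilon; Q' -> b b Q' | b Q' | epsilon

Left recursion appears on S, Q.
For S: α = {f}, β = {b f, a f U}. Rewrite as S → β S' and S' → α S' | ε.
For Q: α = {b b, b}, β = {a, f, S S}. Rewrite as Q → β Q' and Q' → α Q' | ε.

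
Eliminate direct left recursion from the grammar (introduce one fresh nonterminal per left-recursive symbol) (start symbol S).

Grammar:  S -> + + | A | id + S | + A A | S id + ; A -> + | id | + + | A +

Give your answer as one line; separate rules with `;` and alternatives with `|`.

Left recursion appears on S, A.
For S: α = {id +}, β = {+ +, A, id + S, + A A}. Rewrite as S → β S' and S' → α S' | ε.
For A: α = {+}, β = {+, id, + +}. Rewrite as A → β A' and A' → α A' | ε.

S -> + + S' | A S' | id + S S' | + A A S'; A -> + A' | id A' | + + A'; S' -> id + S' | ε; A' -> + A' | ε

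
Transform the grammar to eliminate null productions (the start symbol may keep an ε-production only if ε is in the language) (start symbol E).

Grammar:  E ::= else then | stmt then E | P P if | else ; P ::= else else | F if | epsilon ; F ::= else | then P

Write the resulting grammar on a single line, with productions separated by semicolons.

E ::= else then | stmt then E | P P if | P if | if | else; P ::= else else | F if; F ::= else | then P | then

Nullable set = {P}.
ε ∉ L(G), so no ε-production is kept.
Expand every rule over subsets of its nullable positions: E → P P if gives P P if | P if | if. F → then P gives then P | then.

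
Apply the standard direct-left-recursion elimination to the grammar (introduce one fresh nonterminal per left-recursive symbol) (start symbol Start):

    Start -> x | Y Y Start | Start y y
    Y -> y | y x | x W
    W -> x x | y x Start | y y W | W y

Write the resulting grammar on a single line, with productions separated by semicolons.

Left recursion appears on Start, W.
For Start: α = {y y}, β = {x, Y Y Start}. Rewrite as Start → β Start1 and Start1 → α Start1 | ε.
For W: α = {y}, β = {x x, y x Start, y y W}. Rewrite as W → β W1 and W1 → α W1 | ε.

Start -> x Start1 | Y Y Start Start1; Y -> y | y x | x W; W -> x x W1 | y x Start W1 | y y W W1; Start1 -> y y Start1 | ε; W1 -> y W1 | ε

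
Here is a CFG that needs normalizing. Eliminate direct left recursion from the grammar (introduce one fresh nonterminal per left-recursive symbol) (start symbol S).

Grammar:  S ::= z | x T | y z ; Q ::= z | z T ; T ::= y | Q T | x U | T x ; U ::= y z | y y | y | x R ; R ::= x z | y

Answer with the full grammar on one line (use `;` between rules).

Left recursion appears on T.
For T: α = {x}, β = {y, Q T, x U}. Rewrite as T → β T' and T' → α T' | ε.

S ::= z | x T | y z; Q ::= z | z T; T ::= y T' | Q T T' | x U T'; U ::= y z | y y | y | x R; R ::= x z | y; T' ::= x T' | ε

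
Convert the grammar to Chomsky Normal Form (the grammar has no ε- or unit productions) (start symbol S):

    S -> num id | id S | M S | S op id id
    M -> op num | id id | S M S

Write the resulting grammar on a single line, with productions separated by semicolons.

S -> X1 X2 | X2 S | M S | S Y1; M -> X3 X1 | X2 X2 | S Y3; X1 -> num; X2 -> id; X3 -> op; Y1 -> X3 Y2; Y2 -> X2 X2; Y3 -> M S

Introduce a nonterminal for each terminal appearing in a rule of length ≥ 2: X1 → num, X2 → id, X3 → op.
Binarize each right-hand side of length ≥ 3 by chaining fresh nonterminals (Y1, Y2, …): affected rules were S → S X3 X2 X2; M → S M S.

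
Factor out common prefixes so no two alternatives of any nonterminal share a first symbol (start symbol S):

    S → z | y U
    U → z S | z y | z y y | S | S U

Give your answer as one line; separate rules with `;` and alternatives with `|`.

S → z | y U; U → z U' | S U''; U' → S | y U'''; U'' → epsilon | U; U''' → epsilon | y

U has alternatives sharing prefix 'z': factor to U → z U' with U' → S | y | y y.
U has alternatives sharing prefix 'S': factor to U → S U'' with U'' → ε | U.
U' has alternatives sharing prefix 'y': factor to U' → y U''' with U''' → ε | y.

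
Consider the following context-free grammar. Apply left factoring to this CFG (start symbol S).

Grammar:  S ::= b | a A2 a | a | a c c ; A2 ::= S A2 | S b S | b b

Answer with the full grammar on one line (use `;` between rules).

S has alternatives sharing prefix 'a': factor to S → a S' with S' → A2 a | ε | c c.
A2 has alternatives sharing prefix 'S': factor to A2 → S A2' with A2' → A2 | b S.

S ::= b | a S'; A2 ::= b b | S A2'; S' ::= A2 a | ε | c c; A2' ::= A2 | b S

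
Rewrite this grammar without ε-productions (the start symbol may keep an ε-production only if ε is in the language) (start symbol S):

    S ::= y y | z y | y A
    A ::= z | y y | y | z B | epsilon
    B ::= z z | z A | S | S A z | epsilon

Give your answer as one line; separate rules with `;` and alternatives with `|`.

The nullable symbols are {A, B}.
ε ∉ L(G), so no ε-production is kept.
Add the nullable-subset variants: S → y A gives y A | y. B → z A gives z A | z. B → S A z gives S A z | S z.

S ::= y y | z y | y A | y; A ::= z | y y | y | z B; B ::= z z | z A | z | S | S A z | S z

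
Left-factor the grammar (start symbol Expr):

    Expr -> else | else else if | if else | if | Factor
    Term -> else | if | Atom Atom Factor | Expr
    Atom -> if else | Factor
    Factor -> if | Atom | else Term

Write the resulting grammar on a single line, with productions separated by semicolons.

Expr has alternatives sharing prefix 'else': factor to Expr → else Expr1 with Expr1 → ε | else if.
Expr has alternatives sharing prefix 'if': factor to Expr → if Expr2 with Expr2 → else | ε.

Expr -> Factor | else Expr1 | if Expr2; Term -> else | if | Atom Atom Factor | Expr; Atom -> if else | Factor; Factor -> if | Atom | else Term; Expr1 -> epsilon | else if; Expr2 -> else | epsilon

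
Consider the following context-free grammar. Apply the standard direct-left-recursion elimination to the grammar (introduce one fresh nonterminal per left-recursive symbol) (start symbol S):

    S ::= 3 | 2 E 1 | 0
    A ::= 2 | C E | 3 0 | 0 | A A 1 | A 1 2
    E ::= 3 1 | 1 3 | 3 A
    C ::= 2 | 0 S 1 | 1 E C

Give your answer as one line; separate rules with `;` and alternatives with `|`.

Left recursion appears on A.
For A: α = {A 1, 1 2}, β = {2, C E, 3 0, 0}. Rewrite as A → β A' and A' → α A' | ε.

S ::= 3 | 2 E 1 | 0; A ::= 2 A' | C E A' | 3 0 A' | 0 A'; E ::= 3 1 | 1 3 | 3 A; C ::= 2 | 0 S 1 | 1 E C; A' ::= A 1 A' | 1 2 A' | eps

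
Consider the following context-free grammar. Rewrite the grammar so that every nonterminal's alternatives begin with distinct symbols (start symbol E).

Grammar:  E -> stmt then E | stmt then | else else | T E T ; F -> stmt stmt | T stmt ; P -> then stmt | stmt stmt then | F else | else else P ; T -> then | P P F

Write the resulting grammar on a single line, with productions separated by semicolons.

E has alternatives sharing prefix 'stmt then': factor to E → stmt then E' with E' → E | ε.

E -> else else | T E T | stmt then E'; F -> stmt stmt | T stmt; P -> then stmt | stmt stmt then | F else | else else P; T -> then | P P F; E' -> E | ε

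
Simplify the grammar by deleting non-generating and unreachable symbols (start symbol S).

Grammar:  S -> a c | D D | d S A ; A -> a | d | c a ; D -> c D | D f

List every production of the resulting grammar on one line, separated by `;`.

Generating nonterminals: {A, S}.
Reachable from S after that: {A, S}.
Removed useless symbols: {D} and every production mentioning them.

S -> a c | d S A; A -> a | d | c a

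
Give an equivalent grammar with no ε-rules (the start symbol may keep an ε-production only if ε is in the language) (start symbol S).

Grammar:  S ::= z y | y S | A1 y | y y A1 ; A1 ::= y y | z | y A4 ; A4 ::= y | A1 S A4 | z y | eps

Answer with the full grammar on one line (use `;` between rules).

Nullable nonterminals: {A4}.
ε ∉ L(G), so no ε-production is kept.
Expand every rule over subsets of its nullable positions: A1 → y A4 gives y A4 | y. A4 → A1 S A4 gives A1 S A4 | A1 S.

S ::= z y | y S | A1 y | y y A1; A1 ::= y y | z | y A4 | y; A4 ::= y | A1 S A4 | A1 S | z y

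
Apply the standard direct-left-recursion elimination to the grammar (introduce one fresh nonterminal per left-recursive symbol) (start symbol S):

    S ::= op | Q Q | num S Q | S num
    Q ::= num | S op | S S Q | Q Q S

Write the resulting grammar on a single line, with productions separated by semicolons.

Left recursion appears on S, Q.
For S: α = {num}, β = {op, Q Q, num S Q}. Rewrite as S → β S' and S' → α S' | ε.
For Q: α = {Q S}, β = {num, S op, S S Q}. Rewrite as Q → β Q' and Q' → α Q' | ε.

S ::= op S' | Q Q S' | num S Q S'; Q ::= num Q' | S op Q' | S S Q Q'; S' ::= num S' | epsilon; Q' ::= Q S Q' | epsilon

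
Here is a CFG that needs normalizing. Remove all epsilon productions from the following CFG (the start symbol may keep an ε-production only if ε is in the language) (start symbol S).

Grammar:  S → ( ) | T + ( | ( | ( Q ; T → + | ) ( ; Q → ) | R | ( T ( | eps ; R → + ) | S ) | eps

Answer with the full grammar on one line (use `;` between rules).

Nullable nonterminals: {Q, R}.
ε ∉ L(G), so no ε-production is kept.

S → ( ) | T + ( | ( | ( Q; T → + | ) (; Q → ) | R | ( T (; R → + ) | S )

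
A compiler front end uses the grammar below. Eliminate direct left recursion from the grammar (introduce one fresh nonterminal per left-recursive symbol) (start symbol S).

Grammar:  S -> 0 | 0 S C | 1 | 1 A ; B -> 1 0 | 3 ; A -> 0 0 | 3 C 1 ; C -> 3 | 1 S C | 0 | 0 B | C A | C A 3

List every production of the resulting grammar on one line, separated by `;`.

Directly left-recursive nonterminal: C.
For C: α = {A, A 3}, β = {3, 1 S C, 0, 0 B}. Rewrite as C → β C' and C' → α C' | ε.

S -> 0 | 0 S C | 1 | 1 A; B -> 1 0 | 3; A -> 0 0 | 3 C 1; C -> 3 C' | 1 S C C' | 0 C' | 0 B C'; C' -> A C' | A 3 C' | epsilon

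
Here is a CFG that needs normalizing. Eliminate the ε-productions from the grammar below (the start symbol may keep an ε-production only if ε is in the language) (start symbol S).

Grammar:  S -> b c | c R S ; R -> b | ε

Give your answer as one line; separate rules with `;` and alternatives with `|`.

S -> b c | c R S | c S; R -> b

The nullable symbols are {R}.
ε ∉ L(G), so no ε-production is kept.
Add the nullable-subset variants: S → c R S gives c R S | c S.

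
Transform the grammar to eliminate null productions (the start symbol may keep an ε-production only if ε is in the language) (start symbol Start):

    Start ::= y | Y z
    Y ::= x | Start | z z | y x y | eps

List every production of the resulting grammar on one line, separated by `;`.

Start ::= y | Y z | z; Y ::= x | Start | z z | y x y

The nullable symbols are {Y}.
ε ∉ L(G), so no ε-production is kept.
Expand every rule over subsets of its nullable positions: Start → Y z gives Y z | z.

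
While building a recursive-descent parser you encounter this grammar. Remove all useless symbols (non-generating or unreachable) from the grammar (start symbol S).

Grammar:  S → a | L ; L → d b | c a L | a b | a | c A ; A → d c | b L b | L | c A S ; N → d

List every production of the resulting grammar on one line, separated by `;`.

S → a | L; L → d b | c a L | a b | a | c A; A → d c | b L b | L | c A S

Generating nonterminals: {A, L, N, S}.
Reachable from S after that: {A, L, S}.
Removed useless symbols: {N} and every production mentioning them.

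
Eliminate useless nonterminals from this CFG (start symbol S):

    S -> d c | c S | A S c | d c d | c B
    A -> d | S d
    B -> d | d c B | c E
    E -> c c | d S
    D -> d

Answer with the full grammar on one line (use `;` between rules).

S -> d c | c S | A S c | d c d | c B; A -> d | S d; B -> d | d c B | c E; E -> c c | d S

Generating nonterminals: {A, B, D, E, S}.
Reachable from S after that: {A, B, E, S}.
Removed useless symbols: {D} and every production mentioning them.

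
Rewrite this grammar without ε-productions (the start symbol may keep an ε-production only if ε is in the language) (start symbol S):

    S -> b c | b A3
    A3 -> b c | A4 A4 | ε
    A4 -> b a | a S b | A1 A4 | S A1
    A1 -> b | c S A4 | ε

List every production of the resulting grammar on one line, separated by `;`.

S -> b c | b A3 | b; A3 -> b c | A4 A4; A4 -> b a | a S b | A1 A4 | S A1 | S; A1 -> b | c S A4

Nullable set = {A1, A3}.
ε ∉ L(G), so no ε-production is kept.
For each production, add variants omitting each subset of nullable occurrences: S → b A3 gives b A3 | b. A4 → S A1 gives S A1 | S.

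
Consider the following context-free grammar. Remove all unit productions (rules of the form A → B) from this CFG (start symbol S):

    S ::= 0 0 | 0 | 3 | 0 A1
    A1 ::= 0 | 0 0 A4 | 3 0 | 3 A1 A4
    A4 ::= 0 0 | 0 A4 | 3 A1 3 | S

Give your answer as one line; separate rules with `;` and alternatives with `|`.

Unit pairs: A4 ⇒* {S}.
For each unit pair (A, B), copy every non-unit production of B to A, then drop all unit productions.

S ::= 0 0 | 0 | 3 | 0 A1; A1 ::= 0 | 0 0 A4 | 3 0 | 3 A1 A4; A4 ::= 0 0 | 0 A4 | 3 A1 3 | 0 | 3 | 0 A1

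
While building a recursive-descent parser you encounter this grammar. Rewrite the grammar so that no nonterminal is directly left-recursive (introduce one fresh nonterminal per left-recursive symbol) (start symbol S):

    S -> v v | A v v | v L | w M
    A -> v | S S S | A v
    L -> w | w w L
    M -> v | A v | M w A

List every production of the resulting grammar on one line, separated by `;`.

Left recursion appears on A, M.
For A: α = {v}, β = {v, S S S}. Rewrite as A → β A' and A' → α A' | ε.
For M: α = {w A}, β = {v, A v}. Rewrite as M → β M' and M' → α M' | ε.

S -> v v | A v v | v L | w M; A -> v A' | S S S A'; L -> w | w w L; M -> v M' | A v M'; A' -> v A' | ε; M' -> w A M' | ε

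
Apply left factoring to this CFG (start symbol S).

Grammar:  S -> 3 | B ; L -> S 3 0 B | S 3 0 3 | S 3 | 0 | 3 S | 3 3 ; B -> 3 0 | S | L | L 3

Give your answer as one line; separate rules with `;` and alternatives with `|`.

L has alternatives sharing prefix 'S 3': factor to L → S 3 L' with L' → 0 B | 0 3 | ε.
L has alternatives sharing prefix '3': factor to L → 3 L'' with L'' → S | 3.
B has alternatives sharing prefix 'L': factor to B → L B' with B' → ε | 3.
L' has alternatives sharing prefix '0': factor to L' → 0 L''' with L''' → B | 3.

S -> 3 | B; L -> 0 | S 3 L' | 3 L''; B -> 3 0 | S | L B'; L' -> ε | 0 L'''; L'' -> S | 3; B' -> ε | 3; L''' -> B | 3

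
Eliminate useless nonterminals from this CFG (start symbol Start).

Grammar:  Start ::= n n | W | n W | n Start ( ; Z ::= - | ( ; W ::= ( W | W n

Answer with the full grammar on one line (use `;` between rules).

Generating nonterminals: {Start, Z}.
Reachable from Start after that: {Start}.
Removed useless symbols: {W, Z} and every production mentioning them.

Start ::= n n | n Start (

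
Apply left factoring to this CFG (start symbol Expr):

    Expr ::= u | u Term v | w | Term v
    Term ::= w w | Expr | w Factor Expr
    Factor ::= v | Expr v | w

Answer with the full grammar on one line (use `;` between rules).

Expr ::= w | Term v | u Expr1; Term ::= Expr | w Term1; Factor ::= v | Expr v | w; Expr1 ::= ε | Term v; Term1 ::= w | Factor Expr

Expr has alternatives sharing prefix 'u': factor to Expr → u Expr1 with Expr1 → ε | Term v.
Term has alternatives sharing prefix 'w': factor to Term → w Term1 with Term1 → w | Factor Expr.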